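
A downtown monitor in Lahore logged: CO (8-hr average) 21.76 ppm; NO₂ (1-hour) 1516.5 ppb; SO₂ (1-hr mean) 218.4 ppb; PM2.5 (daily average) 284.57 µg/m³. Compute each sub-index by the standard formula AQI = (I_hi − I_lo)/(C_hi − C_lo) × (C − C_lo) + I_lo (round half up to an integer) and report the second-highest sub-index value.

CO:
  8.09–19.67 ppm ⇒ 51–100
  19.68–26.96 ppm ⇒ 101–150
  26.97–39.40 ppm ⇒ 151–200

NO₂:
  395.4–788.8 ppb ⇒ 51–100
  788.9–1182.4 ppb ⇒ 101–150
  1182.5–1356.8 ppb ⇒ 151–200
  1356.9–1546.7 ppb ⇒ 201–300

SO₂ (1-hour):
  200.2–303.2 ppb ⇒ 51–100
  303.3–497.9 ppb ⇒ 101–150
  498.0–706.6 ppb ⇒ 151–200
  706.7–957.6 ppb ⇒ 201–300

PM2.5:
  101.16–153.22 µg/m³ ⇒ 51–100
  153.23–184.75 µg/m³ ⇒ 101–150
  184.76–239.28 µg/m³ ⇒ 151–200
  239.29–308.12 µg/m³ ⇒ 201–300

CO: row 19.68–26.96 (AQI 101–150). (150−101)·(21.76−19.68)/(26.96−19.68) + 101 = 49·2.08/7.28 + 101 ≈ 115.00 → 115.
NO₂: 1516.5 lies in 1356.9–1546.7, so I_lo=201, I_hi=300, C_lo=1356.9, C_hi=1546.7.
(300−201)/(1546.7−1356.9) × (1516.5−1356.9) + 201 = 99/189.8 × 159.6 + 201 ≈ 284.25 → 284.
SO₂: row 200.2–303.2 (AQI 51–100). (100−51)·(218.4−200.2)/(303.2−200.2) + 51 = 49·18.2/103.0 + 51 ≈ 59.66 → 60.
PM2.5: row 239.29–308.12 (AQI 201–300). (300−201)·(284.57−239.29)/(308.12−239.29) + 201 = 99·45.28/68.83 + 201 ≈ 266.13 → 266.
Sub-indices: CO→115, NO₂→284, SO₂→60, PM2.5→266. Ranked high→low: 284, 266, 115, 60. Second-highest sub-index = 266.

266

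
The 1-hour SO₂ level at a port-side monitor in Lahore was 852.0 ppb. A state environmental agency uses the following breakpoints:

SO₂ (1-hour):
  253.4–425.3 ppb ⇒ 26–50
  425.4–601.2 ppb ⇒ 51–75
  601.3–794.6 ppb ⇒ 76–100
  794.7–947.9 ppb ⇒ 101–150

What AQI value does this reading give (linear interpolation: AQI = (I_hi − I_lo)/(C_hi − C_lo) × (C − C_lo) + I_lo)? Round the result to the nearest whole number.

119

SO₂: 852.0 lies in 794.7–947.9, so I_lo=101, I_hi=150, C_lo=794.7, C_hi=947.9.
(150−101)/(947.9−794.7) × (852.0−794.7) + 101 = 49/153.2 × 57.3 + 101 ≈ 119.33 → 119.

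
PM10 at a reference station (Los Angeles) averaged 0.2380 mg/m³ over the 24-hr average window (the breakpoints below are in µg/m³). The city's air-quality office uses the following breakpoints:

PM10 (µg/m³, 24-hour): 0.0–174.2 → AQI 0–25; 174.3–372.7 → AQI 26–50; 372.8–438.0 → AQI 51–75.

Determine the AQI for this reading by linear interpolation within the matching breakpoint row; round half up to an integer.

Convert: 0.2380 mg/m³ = 238.0 µg/m³.
PM10: 238.0 lies in 174.3–372.7, so I_lo=26, I_hi=50, C_lo=174.3, C_hi=372.7.
(50−26)/(372.7−174.3) × (238.0−174.3) + 26 = 24/198.4 × 63.7 + 26 ≈ 33.71 → 34.

34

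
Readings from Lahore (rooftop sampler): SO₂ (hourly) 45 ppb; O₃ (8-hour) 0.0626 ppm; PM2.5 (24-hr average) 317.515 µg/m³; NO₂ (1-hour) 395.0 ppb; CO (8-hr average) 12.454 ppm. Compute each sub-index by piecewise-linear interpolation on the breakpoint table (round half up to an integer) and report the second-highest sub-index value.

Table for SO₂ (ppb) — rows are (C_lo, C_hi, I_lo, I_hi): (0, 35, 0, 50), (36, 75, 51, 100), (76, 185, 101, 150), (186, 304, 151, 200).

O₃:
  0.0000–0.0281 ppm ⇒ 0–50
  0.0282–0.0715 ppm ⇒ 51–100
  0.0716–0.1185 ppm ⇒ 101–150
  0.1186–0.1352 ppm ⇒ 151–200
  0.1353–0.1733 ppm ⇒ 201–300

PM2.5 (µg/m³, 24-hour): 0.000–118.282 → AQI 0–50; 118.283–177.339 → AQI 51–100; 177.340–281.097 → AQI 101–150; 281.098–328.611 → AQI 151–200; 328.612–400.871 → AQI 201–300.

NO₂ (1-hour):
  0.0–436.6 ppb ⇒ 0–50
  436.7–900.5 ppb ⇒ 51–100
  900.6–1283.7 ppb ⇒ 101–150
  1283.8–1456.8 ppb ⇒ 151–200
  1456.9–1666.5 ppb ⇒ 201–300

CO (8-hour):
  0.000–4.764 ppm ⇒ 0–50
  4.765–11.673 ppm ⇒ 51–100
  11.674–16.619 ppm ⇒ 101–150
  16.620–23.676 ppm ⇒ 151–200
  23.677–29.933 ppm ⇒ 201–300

109

SO₂: 45 lies in 36–75, so I_lo=51, I_hi=100, C_lo=36, C_hi=75.
(100−51)/(75−36) × (45−36) + 51 = 49/39 × 9 + 51 ≈ 62.31 → 62.
O₃: row 0.0282–0.0715 (AQI 51–100). (100−51)·(0.0626−0.0282)/(0.0715−0.0282) + 51 = 49·0.0344/0.0433 + 51 ≈ 89.93 → 90.
PM2.5: 317.515 ∈ [281.098, 328.611] ↔ index [151, 200].
151 + (317.515−281.098)·(200−151)/(328.611−281.098) = 151 + 36.417·49/47.513 ≈ 188.56, so AQI = 189.
NO₂ 395.0: bracket 0.0–436.6 → index 0–50; slope 50/436.6, offset 395.0.
AQI = 0 + 50/436.6·395.0 ≈ 45.24 ⇒ 45.
CO: 12.454 lies in 11.674–16.619, so I_lo=101, I_hi=150, C_lo=11.674, C_hi=16.619.
(150−101)/(16.619−11.674) × (12.454−11.674) + 101 = 49/4.945 × 0.780 + 101 ≈ 108.73 → 109.
Sub-indices: SO₂→62, O₃→90, PM2.5→189, NO₂→45, CO→109. Ranked high→low: 189, 109, 90, 62, 45. Second-highest sub-index = 109.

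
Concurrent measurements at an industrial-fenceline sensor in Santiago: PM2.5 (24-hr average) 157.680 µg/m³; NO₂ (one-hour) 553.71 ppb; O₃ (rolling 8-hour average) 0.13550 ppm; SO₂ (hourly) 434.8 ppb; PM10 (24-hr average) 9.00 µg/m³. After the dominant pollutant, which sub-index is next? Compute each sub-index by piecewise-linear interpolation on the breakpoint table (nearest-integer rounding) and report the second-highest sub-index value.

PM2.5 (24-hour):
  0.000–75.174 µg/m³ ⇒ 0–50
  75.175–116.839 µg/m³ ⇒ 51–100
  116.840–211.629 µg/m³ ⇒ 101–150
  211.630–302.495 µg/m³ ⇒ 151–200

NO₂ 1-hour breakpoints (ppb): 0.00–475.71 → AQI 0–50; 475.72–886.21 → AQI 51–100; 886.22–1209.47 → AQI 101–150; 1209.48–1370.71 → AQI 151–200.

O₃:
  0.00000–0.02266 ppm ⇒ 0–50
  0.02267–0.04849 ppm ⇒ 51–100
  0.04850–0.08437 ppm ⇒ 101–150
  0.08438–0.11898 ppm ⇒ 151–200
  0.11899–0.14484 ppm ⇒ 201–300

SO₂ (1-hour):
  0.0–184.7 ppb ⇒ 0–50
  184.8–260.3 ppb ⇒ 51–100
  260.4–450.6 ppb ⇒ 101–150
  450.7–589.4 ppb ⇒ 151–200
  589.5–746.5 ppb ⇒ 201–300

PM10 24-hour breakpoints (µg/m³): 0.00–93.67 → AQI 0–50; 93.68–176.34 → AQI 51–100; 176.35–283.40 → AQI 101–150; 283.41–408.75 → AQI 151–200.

PM2.5: 157.680 ∈ [116.840, 211.629] ↔ index [101, 150].
101 + (157.680−116.840)·(150−101)/(211.629−116.840) = 101 + 40.840·49/94.789 ≈ 122.11, so AQI = 122.
NO₂: 553.71 lies in 475.72–886.21, so I_lo=51, I_hi=100, C_lo=475.72, C_hi=886.21.
(100−51)/(886.21−475.72) × (553.71−475.72) + 51 = 49/410.49 × 77.99 + 51 ≈ 60.31 → 60.
O₃ 0.13550: bracket 0.11899–0.14484 → index 201–300; slope 99/0.02585, offset 0.01651.
AQI = 201 + 99/0.02585·0.01651 ≈ 264.23 ⇒ 264.
SO₂: 434.8 ∈ [260.4, 450.6] ↔ index [101, 150].
101 + (434.8−260.4)·(150−101)/(450.6−260.4) = 101 + 174.4·49/190.2 ≈ 145.93, so AQI = 146.
PM10: row 0.00–93.67 (AQI 0–50). (50−0)·(9.00−0.00)/(93.67−0.00) + 0 = 50·9.00/93.67 + 0 ≈ 4.80 → 5.
Sub-indices: PM2.5→122, NO₂→60, O₃→264, SO₂→146, PM10→5. Ranked high→low: 264, 146, 122, 60, 5. Second-highest sub-index = 146.

146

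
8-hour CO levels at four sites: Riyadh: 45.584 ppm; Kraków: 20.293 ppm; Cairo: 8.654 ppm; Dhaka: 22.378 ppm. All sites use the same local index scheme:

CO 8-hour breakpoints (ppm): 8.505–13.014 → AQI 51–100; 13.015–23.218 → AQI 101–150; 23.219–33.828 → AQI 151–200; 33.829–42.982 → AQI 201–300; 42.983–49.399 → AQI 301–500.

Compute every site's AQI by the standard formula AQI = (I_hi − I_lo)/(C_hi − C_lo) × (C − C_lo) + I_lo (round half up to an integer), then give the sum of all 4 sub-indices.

717

Riyadh: row 42.983–49.399 (AQI 301–500). (500−301)·(45.584−42.983)/(49.399−42.983) + 301 = 199·2.601/6.416 + 301 ≈ 381.67 → 382.
Kraków 20.293: bracket 13.015–23.218 → index 101–150; slope 49/10.203, offset 7.278.
AQI = 101 + 49/10.203·7.278 ≈ 135.95 ⇒ 136.
Cairo 8.654: bracket 8.505–13.014 → index 51–100; slope 49/4.509, offset 0.149.
AQI = 51 + 49/4.509·0.149 ≈ 52.62 ⇒ 53.
Dhaka: 22.378 ∈ [13.015, 23.218] ↔ index [101, 150].
101 + (22.378−13.015)·(150−101)/(23.218−13.015) = 101 + 9.363·49/10.203 ≈ 145.97, so AQI = 146.
AQIs: Riyadh=382, Kraków=136, Cairo=53, Dhaka=146. Sum = 382 + 136 + 53 + 146 = 717.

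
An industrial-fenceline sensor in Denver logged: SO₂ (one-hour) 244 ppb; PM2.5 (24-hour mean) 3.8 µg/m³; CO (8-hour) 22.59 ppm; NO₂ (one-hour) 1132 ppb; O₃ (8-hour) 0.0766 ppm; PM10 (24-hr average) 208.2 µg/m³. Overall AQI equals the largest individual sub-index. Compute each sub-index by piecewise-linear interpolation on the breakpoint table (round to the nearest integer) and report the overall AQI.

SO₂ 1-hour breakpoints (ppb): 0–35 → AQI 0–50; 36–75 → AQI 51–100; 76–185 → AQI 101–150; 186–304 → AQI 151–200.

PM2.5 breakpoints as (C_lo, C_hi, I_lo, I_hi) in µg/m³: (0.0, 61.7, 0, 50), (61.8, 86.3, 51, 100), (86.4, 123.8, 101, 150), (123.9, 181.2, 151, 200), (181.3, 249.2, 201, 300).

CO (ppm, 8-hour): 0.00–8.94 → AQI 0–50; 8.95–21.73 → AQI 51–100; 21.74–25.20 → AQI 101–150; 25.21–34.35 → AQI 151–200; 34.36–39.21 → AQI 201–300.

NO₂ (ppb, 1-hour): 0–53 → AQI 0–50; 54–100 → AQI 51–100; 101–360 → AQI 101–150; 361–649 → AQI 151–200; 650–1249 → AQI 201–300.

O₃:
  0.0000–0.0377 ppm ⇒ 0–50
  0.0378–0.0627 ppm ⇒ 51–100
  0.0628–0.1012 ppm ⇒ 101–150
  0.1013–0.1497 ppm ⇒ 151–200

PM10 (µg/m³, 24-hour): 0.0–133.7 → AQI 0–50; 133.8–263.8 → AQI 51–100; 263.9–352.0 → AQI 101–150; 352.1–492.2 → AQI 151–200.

281

SO₂: 244 lies in 186–304, so I_lo=151, I_hi=200, C_lo=186, C_hi=304.
(200−151)/(304−186) × (244−186) + 151 = 49/118 × 58 + 151 ≈ 175.08 → 175.
PM2.5: row 0.0–61.7 (AQI 0–50). (50−0)·(3.8−0.0)/(61.7−0.0) + 0 = 50·3.8/61.7 + 0 ≈ 3.08 → 3.
CO: row 21.74–25.20 (AQI 101–150). (150−101)·(22.59−21.74)/(25.20−21.74) + 101 = 49·0.85/3.46 + 101 ≈ 113.04 → 113.
NO₂: row 650–1249 (AQI 201–300). (300−201)·(1132−650)/(1249−650) + 201 = 99·482/599 + 201 ≈ 280.66 → 281.
O₃: row 0.0628–0.1012 (AQI 101–150). (150−101)·(0.0766−0.0628)/(0.1012−0.0628) + 101 = 49·0.0138/0.0384 + 101 ≈ 118.61 → 119.
PM10 208.2: bracket 133.8–263.8 → index 51–100; slope 49/130.0, offset 74.4.
AQI = 51 + 49/130.0·74.4 ≈ 79.04 ⇒ 79.
Sub-indices: SO₂→175, PM2.5→3, CO→113, NO₂→281, O₃→119, PM10→79. Overall AQI = max = 281; dominant pollutant is NO₂.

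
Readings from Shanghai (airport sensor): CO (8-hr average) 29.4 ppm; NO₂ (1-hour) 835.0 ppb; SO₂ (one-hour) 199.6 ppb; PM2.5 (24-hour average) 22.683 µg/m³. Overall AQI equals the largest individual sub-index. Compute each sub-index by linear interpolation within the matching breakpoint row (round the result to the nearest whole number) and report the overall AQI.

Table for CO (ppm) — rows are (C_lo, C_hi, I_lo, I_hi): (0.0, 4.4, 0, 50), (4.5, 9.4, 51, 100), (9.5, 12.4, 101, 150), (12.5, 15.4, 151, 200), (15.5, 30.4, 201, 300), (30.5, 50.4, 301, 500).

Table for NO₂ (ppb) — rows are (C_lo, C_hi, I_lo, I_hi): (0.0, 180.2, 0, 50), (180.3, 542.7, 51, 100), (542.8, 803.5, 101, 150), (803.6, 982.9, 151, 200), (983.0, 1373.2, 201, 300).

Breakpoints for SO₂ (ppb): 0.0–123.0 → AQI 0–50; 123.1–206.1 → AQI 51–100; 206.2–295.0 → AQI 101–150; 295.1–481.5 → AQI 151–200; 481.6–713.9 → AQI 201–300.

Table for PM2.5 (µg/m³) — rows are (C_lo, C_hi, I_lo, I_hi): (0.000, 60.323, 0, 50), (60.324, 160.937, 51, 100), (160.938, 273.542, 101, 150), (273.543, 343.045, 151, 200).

CO: row 15.5–30.4 (AQI 201–300). (300−201)·(29.4−15.5)/(30.4−15.5) + 201 = 99·13.9/14.9 + 201 ≈ 293.36 → 293.
NO₂ 835.0: bracket 803.6–982.9 → index 151–200; slope 49/179.3, offset 31.4.
AQI = 151 + 49/179.3·31.4 ≈ 159.58 ⇒ 160.
SO₂: row 123.1–206.1 (AQI 51–100). (100−51)·(199.6−123.1)/(206.1−123.1) + 51 = 49·76.5/83.0 + 51 ≈ 96.16 → 96.
PM2.5: 22.683 lies in 0.000–60.323, so I_lo=0, I_hi=50, C_lo=0.000, C_hi=60.323.
(50−0)/(60.323−0.000) × (22.683−0.000) + 0 = 50/60.323 × 22.683 + 0 ≈ 18.80 → 19.
Sub-indices: CO→293, NO₂→160, SO₂→96, PM2.5→19. Overall AQI = max = 293; dominant pollutant is CO.

293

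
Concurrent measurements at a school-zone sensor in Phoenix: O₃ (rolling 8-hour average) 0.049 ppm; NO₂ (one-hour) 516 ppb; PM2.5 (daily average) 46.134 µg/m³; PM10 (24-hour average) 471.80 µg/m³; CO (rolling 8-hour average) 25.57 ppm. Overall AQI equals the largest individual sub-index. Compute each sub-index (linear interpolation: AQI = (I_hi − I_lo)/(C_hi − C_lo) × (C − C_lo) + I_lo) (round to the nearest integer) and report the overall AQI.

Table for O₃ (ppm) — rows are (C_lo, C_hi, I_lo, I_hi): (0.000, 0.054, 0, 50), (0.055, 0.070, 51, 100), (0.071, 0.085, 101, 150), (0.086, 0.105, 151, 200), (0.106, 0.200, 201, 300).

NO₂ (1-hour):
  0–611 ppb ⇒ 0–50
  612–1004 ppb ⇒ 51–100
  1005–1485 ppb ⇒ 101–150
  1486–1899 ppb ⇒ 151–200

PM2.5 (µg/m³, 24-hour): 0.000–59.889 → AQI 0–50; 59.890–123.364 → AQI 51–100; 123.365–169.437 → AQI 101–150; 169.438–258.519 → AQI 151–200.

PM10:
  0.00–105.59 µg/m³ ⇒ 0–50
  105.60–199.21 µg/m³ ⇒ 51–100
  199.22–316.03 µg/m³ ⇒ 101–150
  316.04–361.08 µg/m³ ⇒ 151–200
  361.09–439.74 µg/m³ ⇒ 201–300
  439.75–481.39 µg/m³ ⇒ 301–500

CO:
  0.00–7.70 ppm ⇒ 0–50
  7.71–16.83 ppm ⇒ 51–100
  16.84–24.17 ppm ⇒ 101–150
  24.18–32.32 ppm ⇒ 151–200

454

O₃: 0.049 lies in 0.000–0.054, so I_lo=0, I_hi=50, C_lo=0.000, C_hi=0.054.
(50−0)/(0.054−0.000) × (0.049−0.000) + 0 = 50/0.054 × 0.049 + 0 ≈ 45.37 → 45.
NO₂: 516 lies in 0–611, so I_lo=0, I_hi=50, C_lo=0, C_hi=611.
(50−0)/(611−0) × (516−0) + 0 = 50/611 × 516 + 0 ≈ 42.23 → 42.
PM2.5: row 0.000–59.889 (AQI 0–50). (50−0)·(46.134−0.000)/(59.889−0.000) + 0 = 50·46.134/59.889 + 0 ≈ 38.52 → 39.
PM10: row 439.75–481.39 (AQI 301–500). (500−301)·(471.80−439.75)/(481.39−439.75) + 301 = 199·32.05/41.64 + 301 ≈ 454.17 → 454.
CO: 25.57 ∈ [24.18, 32.32] ↔ index [151, 200].
151 + (25.57−24.18)·(200−151)/(32.32−24.18) = 151 + 1.39·49/8.14 ≈ 159.37, so AQI = 159.
Sub-indices: O₃→45, NO₂→42, PM2.5→39, PM10→454, CO→159. Overall AQI = max = 454; dominant pollutant is PM10.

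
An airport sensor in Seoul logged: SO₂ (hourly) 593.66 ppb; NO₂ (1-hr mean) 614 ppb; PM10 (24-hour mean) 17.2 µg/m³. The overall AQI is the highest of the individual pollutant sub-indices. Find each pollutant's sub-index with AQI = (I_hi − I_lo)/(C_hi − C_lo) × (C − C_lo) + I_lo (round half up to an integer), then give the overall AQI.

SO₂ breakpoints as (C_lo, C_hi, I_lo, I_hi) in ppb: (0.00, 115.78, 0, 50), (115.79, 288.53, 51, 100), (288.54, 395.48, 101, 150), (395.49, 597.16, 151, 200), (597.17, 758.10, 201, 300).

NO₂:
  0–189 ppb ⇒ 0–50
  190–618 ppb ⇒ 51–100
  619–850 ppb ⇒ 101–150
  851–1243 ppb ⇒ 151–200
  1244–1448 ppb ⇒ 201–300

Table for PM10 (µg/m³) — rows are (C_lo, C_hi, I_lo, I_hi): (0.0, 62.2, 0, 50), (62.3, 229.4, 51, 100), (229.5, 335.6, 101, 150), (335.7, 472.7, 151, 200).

199

SO₂: 593.66 ∈ [395.49, 597.16] ↔ index [151, 200].
151 + (593.66−395.49)·(200−151)/(597.16−395.49) = 151 + 198.17·49/201.67 ≈ 199.15, so AQI = 199.
NO₂: 614 lies in 190–618, so I_lo=51, I_hi=100, C_lo=190, C_hi=618.
(100−51)/(618−190) × (614−190) + 51 = 49/428 × 424 + 51 ≈ 99.54 → 100.
PM10 17.2: bracket 0.0–62.2 → index 0–50; slope 50/62.2, offset 17.2.
AQI = 0 + 50/62.2·17.2 ≈ 13.83 ⇒ 14.
Sub-indices: SO₂→199, NO₂→100, PM10→14. Overall AQI = max = 199; dominant pollutant is SO₂.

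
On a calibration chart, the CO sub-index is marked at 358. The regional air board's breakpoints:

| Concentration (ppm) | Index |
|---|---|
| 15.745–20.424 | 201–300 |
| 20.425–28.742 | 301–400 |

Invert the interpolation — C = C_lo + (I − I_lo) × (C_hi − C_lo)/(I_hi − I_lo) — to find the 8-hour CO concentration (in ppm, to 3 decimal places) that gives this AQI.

25.214

AQI 358 lies in the 301–400 band, which corresponds to 20.425–28.742 ppm.
C = 20.425 + (358−301)×(28.742−20.425)/(400−301) = 20.425 + 57×8.317/99 ≈ 25.21358 ppm → 25.214 ppm to 3 dp.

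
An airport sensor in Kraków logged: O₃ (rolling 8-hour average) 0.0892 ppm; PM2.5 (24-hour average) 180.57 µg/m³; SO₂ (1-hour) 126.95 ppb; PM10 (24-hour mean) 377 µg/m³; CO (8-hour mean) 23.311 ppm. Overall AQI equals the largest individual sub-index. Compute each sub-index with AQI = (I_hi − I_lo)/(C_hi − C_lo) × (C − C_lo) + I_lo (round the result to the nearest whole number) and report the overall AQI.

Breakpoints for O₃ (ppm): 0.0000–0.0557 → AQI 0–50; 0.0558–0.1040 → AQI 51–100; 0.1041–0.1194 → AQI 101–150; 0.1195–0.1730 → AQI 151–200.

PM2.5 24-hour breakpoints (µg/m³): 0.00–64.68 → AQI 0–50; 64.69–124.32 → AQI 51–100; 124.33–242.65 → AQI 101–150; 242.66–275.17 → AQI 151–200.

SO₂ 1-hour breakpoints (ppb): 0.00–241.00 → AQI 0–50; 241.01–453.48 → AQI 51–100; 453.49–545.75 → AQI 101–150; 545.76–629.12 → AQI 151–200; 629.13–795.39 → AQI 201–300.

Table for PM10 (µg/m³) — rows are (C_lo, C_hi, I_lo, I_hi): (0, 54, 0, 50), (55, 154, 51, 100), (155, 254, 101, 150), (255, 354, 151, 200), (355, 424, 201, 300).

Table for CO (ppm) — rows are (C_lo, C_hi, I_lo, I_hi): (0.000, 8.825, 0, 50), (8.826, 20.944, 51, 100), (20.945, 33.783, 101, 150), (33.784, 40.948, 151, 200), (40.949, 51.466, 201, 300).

233

O₃: 0.0892 ∈ [0.0558, 0.1040] ↔ index [51, 100].
51 + (0.0892−0.0558)·(100−51)/(0.1040−0.0558) = 51 + 0.0334·49/0.0482 ≈ 84.95, so AQI = 85.
PM2.5: 180.57 lies in 124.33–242.65, so I_lo=101, I_hi=150, C_lo=124.33, C_hi=242.65.
(150−101)/(242.65−124.33) × (180.57−124.33) + 101 = 49/118.32 × 56.24 + 101 ≈ 124.29 → 124.
SO₂: 126.95 lies in 0.00–241.00, so I_lo=0, I_hi=50, C_lo=0.00, C_hi=241.00.
(50−0)/(241.00−0.00) × (126.95−0.00) + 0 = 50/241.00 × 126.95 + 0 ≈ 26.34 → 26.
PM10: 377 ∈ [355, 424] ↔ index [201, 300].
201 + (377−355)·(300−201)/(424−355) = 201 + 22·99/69 ≈ 232.57, so AQI = 233.
CO: 23.311 lies in 20.945–33.783, so I_lo=101, I_hi=150, C_lo=20.945, C_hi=33.783.
(150−101)/(33.783−20.945) × (23.311−20.945) + 101 = 49/12.838 × 2.366 + 101 ≈ 110.03 → 110.
Sub-indices: O₃→85, PM2.5→124, SO₂→26, PM10→233, CO→110. Overall AQI = max = 233; dominant pollutant is PM10.
AQI 233: Very Unhealthy.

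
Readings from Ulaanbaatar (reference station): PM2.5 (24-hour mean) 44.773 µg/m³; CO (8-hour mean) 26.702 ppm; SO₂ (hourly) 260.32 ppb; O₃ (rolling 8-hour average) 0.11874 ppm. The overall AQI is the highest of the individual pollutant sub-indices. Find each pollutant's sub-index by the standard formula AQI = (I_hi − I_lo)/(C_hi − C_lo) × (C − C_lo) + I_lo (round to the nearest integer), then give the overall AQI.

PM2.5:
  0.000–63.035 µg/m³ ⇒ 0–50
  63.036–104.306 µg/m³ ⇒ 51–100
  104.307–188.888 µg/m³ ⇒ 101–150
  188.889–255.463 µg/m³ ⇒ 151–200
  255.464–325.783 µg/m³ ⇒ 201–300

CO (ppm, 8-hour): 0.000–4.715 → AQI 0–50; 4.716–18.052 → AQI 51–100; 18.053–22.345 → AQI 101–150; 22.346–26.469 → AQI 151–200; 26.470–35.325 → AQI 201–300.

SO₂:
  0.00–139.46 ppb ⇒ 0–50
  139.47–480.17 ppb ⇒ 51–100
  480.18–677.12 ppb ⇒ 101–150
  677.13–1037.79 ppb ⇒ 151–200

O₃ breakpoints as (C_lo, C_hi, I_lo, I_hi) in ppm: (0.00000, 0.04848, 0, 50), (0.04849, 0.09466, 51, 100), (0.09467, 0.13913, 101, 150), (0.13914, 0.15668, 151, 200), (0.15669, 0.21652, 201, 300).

PM2.5: 44.773 ∈ [0.000, 63.035] ↔ index [0, 50].
0 + (44.773−0.000)·(50−0)/(63.035−0.000) = 0 + 44.773·50/63.035 ≈ 35.51, so AQI = 36.
CO: 26.702 ∈ [26.470, 35.325] ↔ index [201, 300].
201 + (26.702−26.470)·(300−201)/(35.325−26.470) = 201 + 0.232·99/8.855 ≈ 203.59, so AQI = 204.
SO₂: 260.32 lies in 139.47–480.17, so I_lo=51, I_hi=100, C_lo=139.47, C_hi=480.17.
(100−51)/(480.17−139.47) × (260.32−139.47) + 51 = 49/340.70 × 120.85 + 51 ≈ 68.38 → 68.
O₃ 0.11874: bracket 0.09467–0.13913 → index 101–150; slope 49/0.04446, offset 0.02407.
AQI = 101 + 49/0.04446·0.02407 ≈ 127.53 ⇒ 128.
Sub-indices: PM2.5→36, CO→204, SO₂→68, O₃→128. Overall AQI = max = 204; dominant pollutant is CO.
AQI 204: Very Unhealthy.

204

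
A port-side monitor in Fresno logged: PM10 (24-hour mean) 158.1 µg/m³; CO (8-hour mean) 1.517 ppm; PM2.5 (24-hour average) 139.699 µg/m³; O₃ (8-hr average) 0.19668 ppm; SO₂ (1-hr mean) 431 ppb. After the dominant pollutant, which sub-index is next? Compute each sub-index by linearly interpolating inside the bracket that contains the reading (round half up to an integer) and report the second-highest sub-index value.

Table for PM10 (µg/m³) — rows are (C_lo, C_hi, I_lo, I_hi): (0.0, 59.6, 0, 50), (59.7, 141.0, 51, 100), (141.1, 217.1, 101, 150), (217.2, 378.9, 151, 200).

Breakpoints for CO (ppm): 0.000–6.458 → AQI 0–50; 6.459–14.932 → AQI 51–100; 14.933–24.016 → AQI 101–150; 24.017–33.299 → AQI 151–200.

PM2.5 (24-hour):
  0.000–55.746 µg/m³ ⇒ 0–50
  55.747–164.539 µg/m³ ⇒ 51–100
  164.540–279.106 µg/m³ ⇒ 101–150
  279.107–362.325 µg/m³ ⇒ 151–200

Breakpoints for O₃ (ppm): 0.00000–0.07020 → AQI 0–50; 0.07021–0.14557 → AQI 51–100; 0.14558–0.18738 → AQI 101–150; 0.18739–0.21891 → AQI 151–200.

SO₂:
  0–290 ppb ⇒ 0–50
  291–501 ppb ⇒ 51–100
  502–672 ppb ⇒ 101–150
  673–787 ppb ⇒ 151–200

112

PM10: 158.1 lies in 141.1–217.1, so I_lo=101, I_hi=150, C_lo=141.1, C_hi=217.1.
(150−101)/(217.1−141.1) × (158.1−141.1) + 101 = 49/76.0 × 17.0 + 101 ≈ 111.96 → 112.
CO: 1.517 lies in 0.000–6.458, so I_lo=0, I_hi=50, C_lo=0.000, C_hi=6.458.
(50−0)/(6.458−0.000) × (1.517−0.000) + 0 = 50/6.458 × 1.517 + 0 ≈ 11.75 → 12.
PM2.5: 139.699 ∈ [55.747, 164.539] ↔ index [51, 100].
51 + (139.699−55.747)·(100−51)/(164.539−55.747) = 51 + 83.952·49/108.792 ≈ 88.81, so AQI = 89.
O₃: 0.19668 lies in 0.18739–0.21891, so I_lo=151, I_hi=200, C_lo=0.18739, C_hi=0.21891.
(200−151)/(0.21891−0.18739) × (0.19668−0.18739) + 151 = 49/0.03152 × 0.00929 + 151 ≈ 165.44 → 165.
SO₂: 431 lies in 291–501, so I_lo=51, I_hi=100, C_lo=291, C_hi=501.
(100−51)/(501−291) × (431−291) + 51 = 49/210 × 140 + 51 ≈ 83.67 → 84.
Sub-indices: PM10→112, CO→12, PM2.5→89, O₃→165, SO₂→84. Ranked high→low: 165, 112, 89, 84, 12. Second-highest sub-index = 112.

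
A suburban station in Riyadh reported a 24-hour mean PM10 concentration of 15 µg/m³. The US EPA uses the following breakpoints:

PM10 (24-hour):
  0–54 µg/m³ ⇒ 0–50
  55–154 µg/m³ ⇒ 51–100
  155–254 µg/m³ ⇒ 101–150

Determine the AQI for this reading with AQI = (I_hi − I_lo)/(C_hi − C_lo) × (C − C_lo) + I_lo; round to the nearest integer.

14

PM10: 15 lies in 0–54, so I_lo=0, I_hi=50, C_lo=0, C_hi=54.
(50−0)/(54−0) × (15−0) + 0 = 50/54 × 15 + 0 ≈ 13.89 → 14.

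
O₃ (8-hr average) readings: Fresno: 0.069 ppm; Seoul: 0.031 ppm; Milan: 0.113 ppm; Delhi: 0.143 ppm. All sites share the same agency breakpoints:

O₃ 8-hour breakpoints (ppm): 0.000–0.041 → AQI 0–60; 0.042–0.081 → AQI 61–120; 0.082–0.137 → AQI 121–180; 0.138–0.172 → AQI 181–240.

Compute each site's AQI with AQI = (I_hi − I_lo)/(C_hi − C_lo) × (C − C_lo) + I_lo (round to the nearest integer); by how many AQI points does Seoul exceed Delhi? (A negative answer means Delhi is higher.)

Fresno: 0.069 lies in 0.042–0.081, so I_lo=61, I_hi=120, C_lo=0.042, C_hi=0.081.
(120−61)/(0.081−0.042) × (0.069−0.042) + 61 = 59/0.039 × 0.027 + 61 ≈ 101.85 → 102.
Seoul: row 0.000–0.041 (AQI 0–60). (60−0)·(0.031−0.000)/(0.041−0.000) + 0 = 60·0.031/0.041 + 0 ≈ 45.37 → 45.
Milan: 0.113 ∈ [0.082, 0.137] ↔ index [121, 180].
121 + (0.113−0.082)·(180−121)/(0.137−0.082) = 121 + 0.031·59/0.055 ≈ 154.25, so AQI = 154.
Delhi: 0.143 lies in 0.138–0.172, so I_lo=181, I_hi=240, C_lo=0.138, C_hi=0.172.
(240−181)/(0.172−0.138) × (0.143−0.138) + 181 = 59/0.034 × 0.005 + 181 ≈ 189.68 → 190.
AQIs: Fresno=102, Seoul=45, Milan=154, Delhi=190. Seoul (45) − Delhi (190) = -145.

-145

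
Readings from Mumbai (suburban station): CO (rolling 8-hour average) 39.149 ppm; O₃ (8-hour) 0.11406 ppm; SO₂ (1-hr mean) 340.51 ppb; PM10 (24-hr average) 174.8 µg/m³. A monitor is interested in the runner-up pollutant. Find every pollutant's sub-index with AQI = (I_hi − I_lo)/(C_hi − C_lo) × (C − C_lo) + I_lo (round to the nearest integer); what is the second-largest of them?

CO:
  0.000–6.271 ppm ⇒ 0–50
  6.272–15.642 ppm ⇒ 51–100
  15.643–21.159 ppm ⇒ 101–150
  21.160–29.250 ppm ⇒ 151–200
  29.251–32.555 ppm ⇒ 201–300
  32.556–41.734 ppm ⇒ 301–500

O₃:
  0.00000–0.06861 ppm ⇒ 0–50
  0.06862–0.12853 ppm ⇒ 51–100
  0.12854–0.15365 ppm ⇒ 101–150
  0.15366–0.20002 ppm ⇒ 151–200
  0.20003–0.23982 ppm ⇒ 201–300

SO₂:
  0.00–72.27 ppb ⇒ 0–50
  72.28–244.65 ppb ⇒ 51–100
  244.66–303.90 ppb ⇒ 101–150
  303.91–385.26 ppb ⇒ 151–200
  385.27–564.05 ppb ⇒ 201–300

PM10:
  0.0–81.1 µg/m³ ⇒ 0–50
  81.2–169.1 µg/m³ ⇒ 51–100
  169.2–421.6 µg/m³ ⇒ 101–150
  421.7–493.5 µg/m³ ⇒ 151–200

173

CO 39.149: bracket 32.556–41.734 → index 301–500; slope 199/9.178, offset 6.593.
AQI = 301 + 199/9.178·6.593 ≈ 443.95 ⇒ 444.
O₃: 0.11406 ∈ [0.06862, 0.12853] ↔ index [51, 100].
51 + (0.11406−0.06862)·(100−51)/(0.12853−0.06862) = 51 + 0.04544·49/0.05991 ≈ 88.17, so AQI = 88.
SO₂: 340.51 lies in 303.91–385.26, so I_lo=151, I_hi=200, C_lo=303.91, C_hi=385.26.
(200−151)/(385.26−303.91) × (340.51−303.91) + 151 = 49/81.35 × 36.60 + 151 ≈ 173.05 → 173.
PM10: 174.8 ∈ [169.2, 421.6] ↔ index [101, 150].
101 + (174.8−169.2)·(150−101)/(421.6−169.2) = 101 + 5.6·49/252.4 ≈ 102.09, so AQI = 102.
Sub-indices: CO→444, O₃→88, SO₂→173, PM10→102. Ranked high→low: 444, 173, 102, 88. Second-highest sub-index = 173.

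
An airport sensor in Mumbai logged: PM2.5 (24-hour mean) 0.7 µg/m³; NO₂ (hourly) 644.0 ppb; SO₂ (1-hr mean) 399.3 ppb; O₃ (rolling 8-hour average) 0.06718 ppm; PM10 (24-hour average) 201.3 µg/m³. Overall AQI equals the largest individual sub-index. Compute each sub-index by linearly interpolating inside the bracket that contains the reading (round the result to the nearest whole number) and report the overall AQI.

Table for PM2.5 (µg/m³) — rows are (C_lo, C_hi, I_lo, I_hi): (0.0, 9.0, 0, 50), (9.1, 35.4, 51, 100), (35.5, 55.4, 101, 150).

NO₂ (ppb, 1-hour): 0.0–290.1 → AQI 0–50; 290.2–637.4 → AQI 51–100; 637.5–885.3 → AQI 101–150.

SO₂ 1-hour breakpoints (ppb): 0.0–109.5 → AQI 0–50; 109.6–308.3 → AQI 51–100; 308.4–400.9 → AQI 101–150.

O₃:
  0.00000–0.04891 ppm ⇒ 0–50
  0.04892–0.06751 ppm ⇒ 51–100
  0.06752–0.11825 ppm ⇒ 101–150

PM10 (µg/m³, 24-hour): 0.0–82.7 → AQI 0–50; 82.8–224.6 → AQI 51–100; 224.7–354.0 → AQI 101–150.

149

PM2.5: 0.7 ∈ [0.0, 9.0] ↔ index [0, 50].
0 + (0.7−0.0)·(50−0)/(9.0−0.0) = 0 + 0.7·50/9.0 ≈ 3.89, so AQI = 4.
NO₂: 644.0 lies in 637.5–885.3, so I_lo=101, I_hi=150, C_lo=637.5, C_hi=885.3.
(150−101)/(885.3−637.5) × (644.0−637.5) + 101 = 49/247.8 × 6.5 + 101 ≈ 102.29 → 102.
SO₂: 399.3 ∈ [308.4, 400.9] ↔ index [101, 150].
101 + (399.3−308.4)·(150−101)/(400.9−308.4) = 101 + 90.9·49/92.5 ≈ 149.15, so AQI = 149.
O₃ 0.06718: bracket 0.04892–0.06751 → index 51–100; slope 49/0.01859, offset 0.01826.
AQI = 51 + 49/0.01859·0.01826 ≈ 99.13 ⇒ 99.
PM10: 201.3 lies in 82.8–224.6, so I_lo=51, I_hi=100, C_lo=82.8, C_hi=224.6.
(100−51)/(224.6−82.8) × (201.3−82.8) + 51 = 49/141.8 × 118.5 + 51 ≈ 91.95 → 92.
Sub-indices: PM2.5→4, NO₂→102, SO₂→149, O₃→99, PM10→92. Overall AQI = max = 149; dominant pollutant is SO₂.
AQI 149: Unhealthy for Sensitive Groups.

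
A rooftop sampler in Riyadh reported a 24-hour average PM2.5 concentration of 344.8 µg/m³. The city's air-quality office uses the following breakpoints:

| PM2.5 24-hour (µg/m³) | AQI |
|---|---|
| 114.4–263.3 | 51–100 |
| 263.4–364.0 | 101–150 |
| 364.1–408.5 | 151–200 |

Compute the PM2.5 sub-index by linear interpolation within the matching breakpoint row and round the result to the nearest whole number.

PM2.5: 344.8 lies in 263.4–364.0, so I_lo=101, I_hi=150, C_lo=263.4, C_hi=364.0.
(150−101)/(364.0−263.4) × (344.8−263.4) + 101 = 49/100.6 × 81.4 + 101 ≈ 140.65 → 141.
AQI 141 falls in the Unhealthy for Sensitive Groups category.

141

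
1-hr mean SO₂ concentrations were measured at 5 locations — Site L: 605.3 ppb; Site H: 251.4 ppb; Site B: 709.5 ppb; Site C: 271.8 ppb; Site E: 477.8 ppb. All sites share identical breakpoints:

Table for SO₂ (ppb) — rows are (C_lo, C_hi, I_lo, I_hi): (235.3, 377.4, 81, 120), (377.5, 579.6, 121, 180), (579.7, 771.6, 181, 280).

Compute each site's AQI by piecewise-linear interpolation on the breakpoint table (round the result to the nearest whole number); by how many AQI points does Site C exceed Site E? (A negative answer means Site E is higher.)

Site L: row 579.7–771.6 (AQI 181–280). (280−181)·(605.3−579.7)/(771.6−579.7) + 181 = 99·25.6/191.9 + 181 ≈ 194.21 → 194.
Site H: 251.4 ∈ [235.3, 377.4] ↔ index [81, 120].
81 + (251.4−235.3)·(120−81)/(377.4−235.3) = 81 + 16.1·39/142.1 ≈ 85.42, so AQI = 85.
Site B: 709.5 ∈ [579.7, 771.6] ↔ index [181, 280].
181 + (709.5−579.7)·(280−181)/(771.6−579.7) = 181 + 129.8·99/191.9 ≈ 247.96, so AQI = 248.
Site C: 271.8 lies in 235.3–377.4, so I_lo=81, I_hi=120, C_lo=235.3, C_hi=377.4.
(120−81)/(377.4−235.3) × (271.8−235.3) + 81 = 39/142.1 × 36.5 + 81 ≈ 91.02 → 91.
Site E: 477.8 ∈ [377.5, 579.6] ↔ index [121, 180].
121 + (477.8−377.5)·(180−121)/(579.6−377.5) = 121 + 100.3·59/202.1 ≈ 150.28, so AQI = 150.
AQIs: Site L=194, Site H=85, Site B=248, Site C=91, Site E=150. Site C (91) − Site E (150) = -59.

-59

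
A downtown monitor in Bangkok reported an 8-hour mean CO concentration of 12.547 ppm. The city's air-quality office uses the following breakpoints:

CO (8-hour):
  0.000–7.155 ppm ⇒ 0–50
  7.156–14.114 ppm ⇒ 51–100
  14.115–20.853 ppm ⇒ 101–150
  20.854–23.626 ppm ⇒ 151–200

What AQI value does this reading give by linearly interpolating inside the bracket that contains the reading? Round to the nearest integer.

89

CO 12.547: bracket 7.156–14.114 → index 51–100; slope 49/6.958, offset 5.391.
AQI = 51 + 49/6.958·5.391 ≈ 88.96 ⇒ 89.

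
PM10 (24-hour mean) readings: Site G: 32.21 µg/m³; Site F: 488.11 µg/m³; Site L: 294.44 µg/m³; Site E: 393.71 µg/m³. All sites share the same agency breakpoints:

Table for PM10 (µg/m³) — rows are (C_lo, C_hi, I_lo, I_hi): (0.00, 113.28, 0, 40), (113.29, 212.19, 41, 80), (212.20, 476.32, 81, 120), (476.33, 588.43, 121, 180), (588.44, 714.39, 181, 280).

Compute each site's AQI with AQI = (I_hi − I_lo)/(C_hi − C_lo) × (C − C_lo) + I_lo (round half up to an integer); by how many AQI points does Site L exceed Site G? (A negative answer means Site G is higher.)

82

Site G: 32.21 lies in 0.00–113.28, so I_lo=0, I_hi=40, C_lo=0.00, C_hi=113.28.
(40−0)/(113.28−0.00) × (32.21−0.00) + 0 = 40/113.28 × 32.21 + 0 ≈ 11.37 → 11.
Site F 488.11: bracket 476.33–588.43 → index 121–180; slope 59/112.10, offset 11.78.
AQI = 121 + 59/112.10·11.78 ≈ 127.20 ⇒ 127.
Site L: 294.44 lies in 212.20–476.32, so I_lo=81, I_hi=120, C_lo=212.20, C_hi=476.32.
(120−81)/(476.32−212.20) × (294.44−212.20) + 81 = 39/264.12 × 82.24 + 81 ≈ 93.14 → 93.
Site E: row 212.20–476.32 (AQI 81–120). (120−81)·(393.71−212.20)/(476.32−212.20) + 81 = 39·181.51/264.12 + 81 ≈ 107.80 → 108.
AQIs: Site G=11, Site F=127, Site L=93, Site E=108. Site L (93) − Site G (11) = 82.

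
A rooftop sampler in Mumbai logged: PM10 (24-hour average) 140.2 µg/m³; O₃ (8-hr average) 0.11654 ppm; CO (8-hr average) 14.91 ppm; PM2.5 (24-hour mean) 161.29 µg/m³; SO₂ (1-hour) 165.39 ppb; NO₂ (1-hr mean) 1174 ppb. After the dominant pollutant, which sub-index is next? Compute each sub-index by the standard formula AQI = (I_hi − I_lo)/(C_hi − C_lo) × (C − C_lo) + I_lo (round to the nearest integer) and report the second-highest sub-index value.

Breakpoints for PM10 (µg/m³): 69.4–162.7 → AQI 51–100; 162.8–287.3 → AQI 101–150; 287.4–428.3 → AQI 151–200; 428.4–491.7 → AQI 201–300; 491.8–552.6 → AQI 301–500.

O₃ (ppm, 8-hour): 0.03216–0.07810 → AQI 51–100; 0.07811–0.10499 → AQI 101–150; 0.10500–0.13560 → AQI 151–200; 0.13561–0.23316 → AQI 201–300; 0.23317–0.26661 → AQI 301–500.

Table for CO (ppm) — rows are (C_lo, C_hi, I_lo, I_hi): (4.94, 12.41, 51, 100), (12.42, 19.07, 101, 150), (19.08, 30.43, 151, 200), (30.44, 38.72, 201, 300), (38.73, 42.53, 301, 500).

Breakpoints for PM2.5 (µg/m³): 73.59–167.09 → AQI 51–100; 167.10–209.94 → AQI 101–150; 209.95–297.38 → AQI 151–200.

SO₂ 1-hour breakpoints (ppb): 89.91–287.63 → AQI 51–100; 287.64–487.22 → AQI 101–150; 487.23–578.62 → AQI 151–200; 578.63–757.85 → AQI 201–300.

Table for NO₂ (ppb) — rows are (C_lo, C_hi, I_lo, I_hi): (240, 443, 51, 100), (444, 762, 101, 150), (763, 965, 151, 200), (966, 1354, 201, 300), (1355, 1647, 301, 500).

PM10 140.2: bracket 69.4–162.7 → index 51–100; slope 49/93.3, offset 70.8.
AQI = 51 + 49/93.3·70.8 ≈ 88.18 ⇒ 88.
O₃: 0.11654 lies in 0.10500–0.13560, so I_lo=151, I_hi=200, C_lo=0.10500, C_hi=0.13560.
(200−151)/(0.13560−0.10500) × (0.11654−0.10500) + 151 = 49/0.03060 × 0.01154 + 151 ≈ 169.48 → 169.
CO: row 12.42–19.07 (AQI 101–150). (150−101)·(14.91−12.42)/(19.07−12.42) + 101 = 49·2.49/6.65 + 101 ≈ 119.35 → 119.
PM2.5: 161.29 lies in 73.59–167.09, so I_lo=51, I_hi=100, C_lo=73.59, C_hi=167.09.
(100−51)/(167.09−73.59) × (161.29−73.59) + 51 = 49/93.50 × 87.70 + 51 ≈ 96.96 → 97.
SO₂: 165.39 lies in 89.91–287.63, so I_lo=51, I_hi=100, C_lo=89.91, C_hi=287.63.
(100−51)/(287.63−89.91) × (165.39−89.91) + 51 = 49/197.72 × 75.48 + 51 ≈ 69.71 → 70.
NO₂: 1174 lies in 966–1354, so I_lo=201, I_hi=300, C_lo=966, C_hi=1354.
(300−201)/(1354−966) × (1174−966) + 201 = 99/388 × 208 + 201 ≈ 254.07 → 254.
Sub-indices: PM10→88, O₃→169, CO→119, PM2.5→97, SO₂→70, NO₂→254. Ranked high→low: 254, 169, 119, 97, 88, 70. Second-highest sub-index = 169.

169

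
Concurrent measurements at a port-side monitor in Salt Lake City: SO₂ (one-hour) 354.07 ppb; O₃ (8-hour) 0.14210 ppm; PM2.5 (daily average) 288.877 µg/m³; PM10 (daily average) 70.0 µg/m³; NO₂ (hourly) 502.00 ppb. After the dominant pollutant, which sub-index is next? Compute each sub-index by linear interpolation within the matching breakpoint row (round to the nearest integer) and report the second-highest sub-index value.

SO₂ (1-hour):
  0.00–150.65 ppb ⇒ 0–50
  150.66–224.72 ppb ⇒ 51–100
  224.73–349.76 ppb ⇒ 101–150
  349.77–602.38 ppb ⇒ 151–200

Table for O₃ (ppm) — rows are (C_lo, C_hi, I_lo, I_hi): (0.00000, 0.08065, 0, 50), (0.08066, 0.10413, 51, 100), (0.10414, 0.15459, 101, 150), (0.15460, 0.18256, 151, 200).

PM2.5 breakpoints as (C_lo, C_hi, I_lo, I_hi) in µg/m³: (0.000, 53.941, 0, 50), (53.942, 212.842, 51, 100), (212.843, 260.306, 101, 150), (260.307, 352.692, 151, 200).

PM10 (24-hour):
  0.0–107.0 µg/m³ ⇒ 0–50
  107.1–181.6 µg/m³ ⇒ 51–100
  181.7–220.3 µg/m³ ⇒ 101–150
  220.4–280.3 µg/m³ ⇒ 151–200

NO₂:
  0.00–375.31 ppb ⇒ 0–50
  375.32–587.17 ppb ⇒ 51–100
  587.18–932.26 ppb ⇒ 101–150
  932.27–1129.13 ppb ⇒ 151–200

152

SO₂: 354.07 lies in 349.77–602.38, so I_lo=151, I_hi=200, C_lo=349.77, C_hi=602.38.
(200−151)/(602.38−349.77) × (354.07−349.77) + 151 = 49/252.61 × 4.30 + 151 ≈ 151.83 → 152.
O₃ 0.14210: bracket 0.10414–0.15459 → index 101–150; slope 49/0.05045, offset 0.03796.
AQI = 101 + 49/0.05045·0.03796 ≈ 137.87 ⇒ 138.
PM2.5: 288.877 ∈ [260.307, 352.692] ↔ index [151, 200].
151 + (288.877−260.307)·(200−151)/(352.692−260.307) = 151 + 28.570·49/92.385 ≈ 166.15, so AQI = 166.
PM10: 70.0 lies in 0.0–107.0, so I_lo=0, I_hi=50, C_lo=0.0, C_hi=107.0.
(50−0)/(107.0−0.0) × (70.0−0.0) + 0 = 50/107.0 × 70.0 + 0 ≈ 32.71 → 33.
NO₂: 502.00 lies in 375.32–587.17, so I_lo=51, I_hi=100, C_lo=375.32, C_hi=587.17.
(100−51)/(587.17−375.32) × (502.00−375.32) + 51 = 49/211.85 × 126.68 + 51 ≈ 80.30 → 80.
Sub-indices: SO₂→152, O₃→138, PM2.5→166, PM10→33, NO₂→80. Ranked high→low: 166, 152, 138, 80, 33. Second-highest sub-index = 152.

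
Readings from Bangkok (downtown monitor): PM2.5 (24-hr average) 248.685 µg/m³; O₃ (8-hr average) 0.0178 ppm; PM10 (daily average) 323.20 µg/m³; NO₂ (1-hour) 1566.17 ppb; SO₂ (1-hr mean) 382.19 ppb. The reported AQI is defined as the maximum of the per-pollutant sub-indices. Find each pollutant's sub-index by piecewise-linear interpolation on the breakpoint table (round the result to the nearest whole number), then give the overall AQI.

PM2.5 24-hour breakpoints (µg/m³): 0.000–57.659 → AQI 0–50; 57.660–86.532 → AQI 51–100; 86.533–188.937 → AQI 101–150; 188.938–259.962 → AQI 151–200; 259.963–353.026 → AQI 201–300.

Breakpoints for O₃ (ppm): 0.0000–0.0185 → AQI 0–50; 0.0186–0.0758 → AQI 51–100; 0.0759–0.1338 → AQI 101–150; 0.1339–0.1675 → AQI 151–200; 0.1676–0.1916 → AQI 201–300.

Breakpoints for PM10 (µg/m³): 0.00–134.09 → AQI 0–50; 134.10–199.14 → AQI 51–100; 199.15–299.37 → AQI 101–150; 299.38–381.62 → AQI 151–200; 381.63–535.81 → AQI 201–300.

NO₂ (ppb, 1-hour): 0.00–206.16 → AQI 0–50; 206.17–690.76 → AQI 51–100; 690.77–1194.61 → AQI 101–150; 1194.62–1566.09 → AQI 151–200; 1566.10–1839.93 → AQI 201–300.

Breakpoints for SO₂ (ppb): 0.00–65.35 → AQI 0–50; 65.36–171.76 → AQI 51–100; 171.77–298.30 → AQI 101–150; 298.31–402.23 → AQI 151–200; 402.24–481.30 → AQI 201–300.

201

PM2.5: 248.685 ∈ [188.938, 259.962] ↔ index [151, 200].
151 + (248.685−188.938)·(200−151)/(259.962−188.938) = 151 + 59.747·49/71.024 ≈ 192.22, so AQI = 192.
O₃: row 0.0000–0.0185 (AQI 0–50). (50−0)·(0.0178−0.0000)/(0.0185−0.0000) + 0 = 50·0.0178/0.0185 + 0 ≈ 48.11 → 48.
PM10: 323.20 ∈ [299.38, 381.62] ↔ index [151, 200].
151 + (323.20−299.38)·(200−151)/(381.62−299.38) = 151 + 23.82·49/82.24 ≈ 165.19, so AQI = 165.
NO₂ 1566.17: bracket 1566.10–1839.93 → index 201–300; slope 99/273.83, offset 0.07.
AQI = 201 + 99/273.83·0.07 ≈ 201.03 ⇒ 201.
SO₂: 382.19 ∈ [298.31, 402.23] ↔ index [151, 200].
151 + (382.19−298.31)·(200−151)/(402.23−298.31) = 151 + 83.88·49/103.92 ≈ 190.55, so AQI = 191.
Sub-indices: PM2.5→192, O₃→48, PM10→165, NO₂→201, SO₂→191. Overall AQI = max = 201; dominant pollutant is NO₂.
AQI 201: Very Unhealthy.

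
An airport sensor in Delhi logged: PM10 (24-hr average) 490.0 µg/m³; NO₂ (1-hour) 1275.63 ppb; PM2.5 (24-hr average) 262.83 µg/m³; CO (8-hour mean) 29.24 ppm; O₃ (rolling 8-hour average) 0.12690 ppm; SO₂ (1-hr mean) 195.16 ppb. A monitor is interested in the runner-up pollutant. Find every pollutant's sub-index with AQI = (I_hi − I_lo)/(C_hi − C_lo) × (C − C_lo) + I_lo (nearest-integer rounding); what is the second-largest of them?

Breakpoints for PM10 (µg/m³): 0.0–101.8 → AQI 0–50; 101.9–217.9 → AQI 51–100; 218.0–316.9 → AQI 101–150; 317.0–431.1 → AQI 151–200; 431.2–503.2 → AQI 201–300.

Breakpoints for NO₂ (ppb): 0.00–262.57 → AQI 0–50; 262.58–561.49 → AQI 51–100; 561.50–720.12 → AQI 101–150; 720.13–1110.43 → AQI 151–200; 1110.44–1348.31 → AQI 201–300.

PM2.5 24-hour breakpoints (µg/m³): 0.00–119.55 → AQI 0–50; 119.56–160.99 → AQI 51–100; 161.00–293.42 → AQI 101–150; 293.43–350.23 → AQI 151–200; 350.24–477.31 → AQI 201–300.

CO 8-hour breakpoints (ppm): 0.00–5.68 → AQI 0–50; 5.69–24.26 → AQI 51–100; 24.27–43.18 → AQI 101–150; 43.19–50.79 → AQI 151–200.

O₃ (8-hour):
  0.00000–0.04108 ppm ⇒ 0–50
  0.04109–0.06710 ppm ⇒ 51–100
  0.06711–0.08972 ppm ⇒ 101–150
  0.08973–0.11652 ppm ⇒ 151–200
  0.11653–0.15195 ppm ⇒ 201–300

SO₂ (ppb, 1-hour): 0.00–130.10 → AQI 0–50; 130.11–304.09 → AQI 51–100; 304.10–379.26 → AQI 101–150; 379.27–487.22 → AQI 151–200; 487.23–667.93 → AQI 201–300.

270

PM10: row 431.2–503.2 (AQI 201–300). (300−201)·(490.0−431.2)/(503.2−431.2) + 201 = 99·58.8/72.0 + 201 ≈ 281.85 → 282.
NO₂ 1275.63: bracket 1110.44–1348.31 → index 201–300; slope 99/237.87, offset 165.19.
AQI = 201 + 99/237.87·165.19 ≈ 269.75 ⇒ 270.
PM2.5: row 161.00–293.42 (AQI 101–150). (150−101)·(262.83−161.00)/(293.42−161.00) + 101 = 49·101.83/132.42 + 101 ≈ 138.68 → 139.
CO: 29.24 lies in 24.27–43.18, so I_lo=101, I_hi=150, C_lo=24.27, C_hi=43.18.
(150−101)/(43.18−24.27) × (29.24−24.27) + 101 = 49/18.91 × 4.97 + 101 ≈ 113.88 → 114.
O₃: 0.12690 ∈ [0.11653, 0.15195] ↔ index [201, 300].
201 + (0.12690−0.11653)·(300−201)/(0.15195−0.11653) = 201 + 0.01037·99/0.03542 ≈ 229.98, so AQI = 230.
SO₂: 195.16 ∈ [130.11, 304.09] ↔ index [51, 100].
51 + (195.16−130.11)·(100−51)/(304.09−130.11) = 51 + 65.05·49/173.98 ≈ 69.32, so AQI = 69.
Sub-indices: PM10→282, NO₂→270, PM2.5→139, CO→114, O₃→230, SO₂→69. Ranked high→low: 282, 270, 230, 139, 114, 69. Second-highest sub-index = 270.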